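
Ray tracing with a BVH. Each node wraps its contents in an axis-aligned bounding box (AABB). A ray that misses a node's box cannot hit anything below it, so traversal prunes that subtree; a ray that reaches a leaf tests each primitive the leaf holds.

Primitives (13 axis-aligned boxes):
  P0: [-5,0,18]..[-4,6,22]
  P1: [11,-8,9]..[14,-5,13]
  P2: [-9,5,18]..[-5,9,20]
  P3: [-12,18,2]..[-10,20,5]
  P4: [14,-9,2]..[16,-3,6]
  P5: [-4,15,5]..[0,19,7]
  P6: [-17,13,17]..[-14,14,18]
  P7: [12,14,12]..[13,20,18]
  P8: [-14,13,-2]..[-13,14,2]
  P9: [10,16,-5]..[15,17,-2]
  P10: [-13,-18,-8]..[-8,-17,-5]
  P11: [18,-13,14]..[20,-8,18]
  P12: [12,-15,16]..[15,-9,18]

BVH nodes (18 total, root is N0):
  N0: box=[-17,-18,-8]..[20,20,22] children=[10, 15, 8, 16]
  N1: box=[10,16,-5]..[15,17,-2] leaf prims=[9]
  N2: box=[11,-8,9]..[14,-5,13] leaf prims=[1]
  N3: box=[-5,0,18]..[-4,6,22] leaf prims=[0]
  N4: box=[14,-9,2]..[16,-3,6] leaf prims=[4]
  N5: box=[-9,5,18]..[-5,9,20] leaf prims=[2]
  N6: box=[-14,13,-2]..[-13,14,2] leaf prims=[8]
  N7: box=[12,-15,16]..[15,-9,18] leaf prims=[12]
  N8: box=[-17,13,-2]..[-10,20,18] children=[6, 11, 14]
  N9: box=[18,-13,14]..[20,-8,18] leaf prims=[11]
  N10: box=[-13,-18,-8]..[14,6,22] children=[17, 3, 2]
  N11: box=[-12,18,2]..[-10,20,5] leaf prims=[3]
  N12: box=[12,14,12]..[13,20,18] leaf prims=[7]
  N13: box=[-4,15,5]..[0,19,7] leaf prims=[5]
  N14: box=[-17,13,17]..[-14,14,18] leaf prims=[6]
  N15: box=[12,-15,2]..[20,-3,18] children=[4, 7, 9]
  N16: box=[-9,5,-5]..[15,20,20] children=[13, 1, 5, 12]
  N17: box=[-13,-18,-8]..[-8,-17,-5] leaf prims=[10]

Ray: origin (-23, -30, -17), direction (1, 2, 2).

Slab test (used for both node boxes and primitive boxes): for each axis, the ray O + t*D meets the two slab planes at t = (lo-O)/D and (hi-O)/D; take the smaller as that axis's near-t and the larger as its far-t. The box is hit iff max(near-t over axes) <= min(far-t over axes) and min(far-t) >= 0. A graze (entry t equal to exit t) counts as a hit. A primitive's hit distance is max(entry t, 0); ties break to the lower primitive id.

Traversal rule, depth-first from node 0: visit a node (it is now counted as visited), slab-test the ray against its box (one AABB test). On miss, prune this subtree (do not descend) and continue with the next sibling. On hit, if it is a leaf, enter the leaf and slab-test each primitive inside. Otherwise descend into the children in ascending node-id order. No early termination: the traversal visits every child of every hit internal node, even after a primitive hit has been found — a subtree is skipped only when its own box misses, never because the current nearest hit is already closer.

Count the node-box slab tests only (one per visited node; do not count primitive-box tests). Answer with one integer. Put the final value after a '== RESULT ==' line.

Trace the traversal:
N0 x:[6,43] y:[6,25] z:[9/2,39/2] -> hit [6,39/2], descend [8, 10, 15, 16]
  N8 x:[6,13] y:[43/2,25] z:[15/2,35/2] -> miss, prune
  N10 x:[10,37] y:[6,18] z:[9/2,39/2] -> hit [10,18], descend [2, 3, 17]
    N2 x:[34,37] y:[11,25/2] z:[13,15] -> miss, prune
    N3 x:[18,19] y:[15,18] z:[35/2,39/2] -> hit [18,18] leaf, test {P0@t=18}
    N17 x:[10,15] y:[6,13/2] z:[9/2,6] -> miss, prune
  N15 x:[35,43] y:[15/2,27/2] z:[19/2,35/2] -> miss, prune
  N16 x:[14,38] y:[35/2,25] z:[6,37/2] -> hit [35/2,37/2], descend [1, 5, 12, 13]
    N1 x:[33,38] y:[23,47/2] z:[6,15/2] -> miss, prune
    N5 x:[14,18] y:[35/2,39/2] z:[35/2,37/2] -> hit [35/2,18] leaf, test {P2@t=35/2}
    N12 x:[35,36] y:[22,25] z:[29/2,35/2] -> miss, prune
    N13 x:[19,23] y:[45/2,49/2] z:[11,12] -> miss, prune

Summary -> nodes [0, 8, 10, 2, 3, 17, 15, 16, 1, 5, 12, 13]; box-tests=12; leaf-entries=2; first=P2

== RESULT ==
12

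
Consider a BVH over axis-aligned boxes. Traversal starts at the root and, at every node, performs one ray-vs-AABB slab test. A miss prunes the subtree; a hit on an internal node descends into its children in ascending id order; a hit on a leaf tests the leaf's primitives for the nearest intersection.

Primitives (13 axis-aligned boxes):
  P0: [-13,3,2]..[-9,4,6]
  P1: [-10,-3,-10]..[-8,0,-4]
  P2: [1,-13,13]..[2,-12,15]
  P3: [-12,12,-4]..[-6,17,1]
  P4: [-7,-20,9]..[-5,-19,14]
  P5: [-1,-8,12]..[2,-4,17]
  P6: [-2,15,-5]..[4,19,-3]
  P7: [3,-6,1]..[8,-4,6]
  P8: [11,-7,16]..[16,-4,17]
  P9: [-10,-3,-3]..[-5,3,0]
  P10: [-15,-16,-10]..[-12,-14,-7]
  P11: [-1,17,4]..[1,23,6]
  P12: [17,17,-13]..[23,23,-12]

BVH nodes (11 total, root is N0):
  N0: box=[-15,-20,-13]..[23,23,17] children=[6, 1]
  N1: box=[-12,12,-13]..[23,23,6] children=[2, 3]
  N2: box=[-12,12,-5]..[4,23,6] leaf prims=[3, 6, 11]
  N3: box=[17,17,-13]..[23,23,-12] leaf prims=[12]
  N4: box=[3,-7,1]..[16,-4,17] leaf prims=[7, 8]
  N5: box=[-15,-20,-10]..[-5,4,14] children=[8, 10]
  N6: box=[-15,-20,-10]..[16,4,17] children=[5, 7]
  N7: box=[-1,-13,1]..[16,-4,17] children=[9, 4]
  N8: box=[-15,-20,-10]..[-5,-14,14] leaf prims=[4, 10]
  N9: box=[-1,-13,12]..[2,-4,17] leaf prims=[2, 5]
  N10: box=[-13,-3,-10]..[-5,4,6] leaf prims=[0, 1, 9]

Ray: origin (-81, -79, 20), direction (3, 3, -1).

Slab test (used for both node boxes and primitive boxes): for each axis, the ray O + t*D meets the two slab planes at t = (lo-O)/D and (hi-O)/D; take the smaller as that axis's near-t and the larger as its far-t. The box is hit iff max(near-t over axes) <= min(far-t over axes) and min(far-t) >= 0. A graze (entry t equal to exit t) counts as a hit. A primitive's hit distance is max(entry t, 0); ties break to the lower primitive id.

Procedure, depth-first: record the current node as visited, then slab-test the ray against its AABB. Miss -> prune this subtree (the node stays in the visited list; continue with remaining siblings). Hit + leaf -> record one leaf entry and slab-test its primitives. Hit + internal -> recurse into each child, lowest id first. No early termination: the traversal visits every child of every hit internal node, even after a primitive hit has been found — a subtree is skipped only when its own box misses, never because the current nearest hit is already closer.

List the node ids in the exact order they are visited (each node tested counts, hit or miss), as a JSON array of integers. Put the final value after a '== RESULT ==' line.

Trace the traversal:
N0 x:[22,104/3] y:[59/3,34] z:[3,33] -> hit [22,33], descend [1, 6]
  N1 x:[23,104/3] y:[91/3,34] z:[14,33] -> hit [91/3,33], descend [2, 3]
    N2 x:[23,85/3] y:[91/3,34] z:[14,25] -> miss, prune
    N3 x:[98/3,104/3] y:[32,34] z:[32,33] -> hit [98/3,33] leaf, test {P12@t=98/3}
  N6 x:[22,97/3] y:[59/3,83/3] z:[3,30] -> hit [22,83/3], descend [5, 7]
    N5 x:[22,76/3] y:[59/3,83/3] z:[6,30] -> hit [22,76/3], descend [8, 10]
      N8 x:[22,76/3] y:[59/3,65/3] z:[6,30] -> miss, prune
      N10 x:[68/3,76/3] y:[76/3,83/3] z:[14,30] -> hit [76/3,76/3] leaf, test {P0(miss), P1(miss), P9(miss)}
    N7 x:[80/3,97/3] y:[22,25] z:[3,19] -> miss, prune

Visited [0, 1, 2, 3, 6, 5, 8, 10, 7]. Tests: 9 box, 2 leaf. Nearest: P12.

== RESULT ==
[0, 1, 2, 3, 6, 5, 8, 10, 7]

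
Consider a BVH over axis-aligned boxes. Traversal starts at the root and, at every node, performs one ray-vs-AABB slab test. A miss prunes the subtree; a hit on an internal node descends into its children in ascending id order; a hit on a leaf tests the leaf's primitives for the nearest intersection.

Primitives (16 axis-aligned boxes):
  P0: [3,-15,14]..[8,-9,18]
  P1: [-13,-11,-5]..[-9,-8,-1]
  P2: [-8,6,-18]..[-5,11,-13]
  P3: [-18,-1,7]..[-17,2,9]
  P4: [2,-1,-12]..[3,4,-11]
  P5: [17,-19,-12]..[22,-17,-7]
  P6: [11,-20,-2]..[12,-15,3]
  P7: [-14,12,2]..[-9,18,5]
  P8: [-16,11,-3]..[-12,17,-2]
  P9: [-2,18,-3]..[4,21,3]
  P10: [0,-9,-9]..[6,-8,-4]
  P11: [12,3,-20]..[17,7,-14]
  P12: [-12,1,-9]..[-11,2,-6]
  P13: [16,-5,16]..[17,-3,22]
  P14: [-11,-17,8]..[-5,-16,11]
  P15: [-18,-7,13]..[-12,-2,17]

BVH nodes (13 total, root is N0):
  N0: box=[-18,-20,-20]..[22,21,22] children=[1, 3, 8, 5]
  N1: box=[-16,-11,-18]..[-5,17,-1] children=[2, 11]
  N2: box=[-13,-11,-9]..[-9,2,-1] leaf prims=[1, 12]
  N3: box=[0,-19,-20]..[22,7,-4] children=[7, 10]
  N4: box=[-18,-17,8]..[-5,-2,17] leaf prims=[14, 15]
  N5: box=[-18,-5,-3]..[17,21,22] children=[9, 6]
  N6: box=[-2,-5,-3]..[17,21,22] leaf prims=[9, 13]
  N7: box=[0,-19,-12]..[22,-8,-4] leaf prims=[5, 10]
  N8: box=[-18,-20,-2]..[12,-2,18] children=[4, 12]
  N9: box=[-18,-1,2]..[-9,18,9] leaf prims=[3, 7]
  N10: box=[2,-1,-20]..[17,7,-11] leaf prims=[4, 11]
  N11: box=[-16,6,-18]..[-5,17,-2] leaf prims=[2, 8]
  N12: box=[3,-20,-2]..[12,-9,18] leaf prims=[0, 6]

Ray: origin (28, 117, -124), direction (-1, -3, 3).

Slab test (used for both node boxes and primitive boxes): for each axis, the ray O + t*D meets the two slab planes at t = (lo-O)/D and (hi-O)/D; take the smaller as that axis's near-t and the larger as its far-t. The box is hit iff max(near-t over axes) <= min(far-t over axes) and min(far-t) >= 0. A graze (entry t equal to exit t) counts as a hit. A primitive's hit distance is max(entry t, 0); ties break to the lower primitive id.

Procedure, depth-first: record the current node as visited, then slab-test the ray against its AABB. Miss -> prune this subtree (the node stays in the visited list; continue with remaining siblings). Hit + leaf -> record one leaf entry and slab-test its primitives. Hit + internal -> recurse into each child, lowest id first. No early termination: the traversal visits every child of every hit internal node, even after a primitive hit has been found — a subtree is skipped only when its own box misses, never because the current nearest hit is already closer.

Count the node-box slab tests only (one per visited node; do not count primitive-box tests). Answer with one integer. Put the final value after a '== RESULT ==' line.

Walk:
N0 x:[6,46] y:[32,137/3] z:[104/3,146/3] -> hit [104/3,137/3], descend [1, 3, 5, 8]
  N1 x:[33,44] y:[100/3,128/3] z:[106/3,41] -> hit [106/3,41], descend [2, 11]
    N2 x:[37,41] y:[115/3,128/3] z:[115/3,41] -> hit [115/3,41] leaf, test {P1(miss), P12(miss)}
    N11 x:[33,44] y:[100/3,37] z:[106/3,122/3] -> hit [106/3,37] leaf, test {P2@t=106/3, P8(miss)}
  N3 x:[6,28] y:[110/3,136/3] z:[104/3,40] -> miss, prune
  N5 x:[11,46] y:[32,122/3] z:[121/3,146/3] -> hit [121/3,122/3], descend [6, 9]
    N6 x:[11,30] y:[32,122/3] z:[121/3,146/3] -> miss, prune
    N9 x:[37,46] y:[33,118/3] z:[42,133/3] -> miss, prune
  N8 x:[16,46] y:[119/3,137/3] z:[122/3,142/3] -> hit [122/3,137/3], descend [4, 12]
    N4 x:[33,46] y:[119/3,134/3] z:[44,47] -> hit [44,134/3] leaf, test {P14(miss), P15(miss)}
    N12 x:[16,25] y:[42,137/3] z:[122/3,142/3] -> miss, prune

11 AABB tests over nodes [0, 1, 2, 11, 3, 5, 6, 9, 8, 4, 12]; 3 leaves entered; closest P2.

== RESULT ==
11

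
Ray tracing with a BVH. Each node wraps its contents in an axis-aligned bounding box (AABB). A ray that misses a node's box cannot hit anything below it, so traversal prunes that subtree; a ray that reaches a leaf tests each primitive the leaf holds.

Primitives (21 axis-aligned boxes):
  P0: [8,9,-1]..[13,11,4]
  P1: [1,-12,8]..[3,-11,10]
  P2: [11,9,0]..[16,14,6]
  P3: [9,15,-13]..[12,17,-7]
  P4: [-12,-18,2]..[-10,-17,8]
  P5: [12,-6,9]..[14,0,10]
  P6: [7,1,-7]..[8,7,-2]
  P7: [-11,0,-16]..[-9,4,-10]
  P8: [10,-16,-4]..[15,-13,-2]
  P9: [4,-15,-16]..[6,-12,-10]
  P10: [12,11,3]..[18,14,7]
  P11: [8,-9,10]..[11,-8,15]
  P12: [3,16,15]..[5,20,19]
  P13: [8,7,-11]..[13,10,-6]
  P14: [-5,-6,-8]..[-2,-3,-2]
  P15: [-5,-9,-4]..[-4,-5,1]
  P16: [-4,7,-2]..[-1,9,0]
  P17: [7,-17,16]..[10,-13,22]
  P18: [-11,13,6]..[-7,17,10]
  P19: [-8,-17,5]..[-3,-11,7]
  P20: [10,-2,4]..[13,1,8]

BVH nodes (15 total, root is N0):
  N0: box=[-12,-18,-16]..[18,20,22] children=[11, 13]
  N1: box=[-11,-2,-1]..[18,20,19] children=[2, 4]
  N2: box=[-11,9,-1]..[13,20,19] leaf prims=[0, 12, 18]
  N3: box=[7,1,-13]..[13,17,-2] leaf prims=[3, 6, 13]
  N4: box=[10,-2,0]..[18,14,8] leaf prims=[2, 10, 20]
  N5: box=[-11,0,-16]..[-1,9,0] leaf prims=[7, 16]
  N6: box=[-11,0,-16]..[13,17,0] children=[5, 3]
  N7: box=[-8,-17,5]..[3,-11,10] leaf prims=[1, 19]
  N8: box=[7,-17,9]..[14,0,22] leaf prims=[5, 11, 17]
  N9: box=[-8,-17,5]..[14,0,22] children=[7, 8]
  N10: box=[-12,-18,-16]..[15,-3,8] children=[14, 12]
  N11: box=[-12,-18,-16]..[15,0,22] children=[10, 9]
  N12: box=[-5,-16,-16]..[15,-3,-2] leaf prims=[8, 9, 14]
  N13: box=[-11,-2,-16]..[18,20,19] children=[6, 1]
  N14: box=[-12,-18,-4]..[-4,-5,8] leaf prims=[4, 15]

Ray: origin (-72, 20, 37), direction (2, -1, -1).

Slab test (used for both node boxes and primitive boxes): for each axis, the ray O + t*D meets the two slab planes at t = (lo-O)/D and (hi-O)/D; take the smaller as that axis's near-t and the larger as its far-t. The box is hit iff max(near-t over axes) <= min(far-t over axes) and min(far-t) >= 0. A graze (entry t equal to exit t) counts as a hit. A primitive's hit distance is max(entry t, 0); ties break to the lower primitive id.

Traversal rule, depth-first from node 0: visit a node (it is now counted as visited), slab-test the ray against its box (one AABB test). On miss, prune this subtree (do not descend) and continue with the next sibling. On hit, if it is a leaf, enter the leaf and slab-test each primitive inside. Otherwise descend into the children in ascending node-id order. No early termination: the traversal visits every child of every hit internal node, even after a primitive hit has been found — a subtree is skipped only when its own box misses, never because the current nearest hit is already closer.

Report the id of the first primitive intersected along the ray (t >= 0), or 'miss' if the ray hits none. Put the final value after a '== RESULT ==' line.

Traverse from the root:
N0 x:[30,45] y:[0,38] z:[15,53] -> hit [30,38], descend [11, 13]
  N11 x:[30,87/2] y:[20,38] z:[15,53] -> hit [30,38], descend [9, 10]
    N9 x:[32,43] y:[20,37] z:[15,32] -> hit [32,32], descend [7, 8]
      N7 x:[32,75/2] y:[31,37] z:[27,32] -> hit [32,32] leaf, test {P1(miss), P19@t=32}
      N8 x:[79/2,43] y:[20,37] z:[15,28] -> miss, prune
    N10 x:[30,87/2] y:[23,38] z:[29,53] -> hit [30,38], descend [12, 14]
      N12 x:[67/2,87/2] y:[23,36] z:[39,53] -> miss, prune
      N14 x:[30,34] y:[25,38] z:[29,41] -> hit [30,34] leaf, test {P4(miss), P15(miss)}
  N13 x:[61/2,45] y:[0,22] z:[18,53] -> miss, prune

Summary -> nodes [0, 11, 9, 7, 8, 10, 12, 14, 13]; box-tests=9; leaf-entries=2; first=P19

== RESULT ==
19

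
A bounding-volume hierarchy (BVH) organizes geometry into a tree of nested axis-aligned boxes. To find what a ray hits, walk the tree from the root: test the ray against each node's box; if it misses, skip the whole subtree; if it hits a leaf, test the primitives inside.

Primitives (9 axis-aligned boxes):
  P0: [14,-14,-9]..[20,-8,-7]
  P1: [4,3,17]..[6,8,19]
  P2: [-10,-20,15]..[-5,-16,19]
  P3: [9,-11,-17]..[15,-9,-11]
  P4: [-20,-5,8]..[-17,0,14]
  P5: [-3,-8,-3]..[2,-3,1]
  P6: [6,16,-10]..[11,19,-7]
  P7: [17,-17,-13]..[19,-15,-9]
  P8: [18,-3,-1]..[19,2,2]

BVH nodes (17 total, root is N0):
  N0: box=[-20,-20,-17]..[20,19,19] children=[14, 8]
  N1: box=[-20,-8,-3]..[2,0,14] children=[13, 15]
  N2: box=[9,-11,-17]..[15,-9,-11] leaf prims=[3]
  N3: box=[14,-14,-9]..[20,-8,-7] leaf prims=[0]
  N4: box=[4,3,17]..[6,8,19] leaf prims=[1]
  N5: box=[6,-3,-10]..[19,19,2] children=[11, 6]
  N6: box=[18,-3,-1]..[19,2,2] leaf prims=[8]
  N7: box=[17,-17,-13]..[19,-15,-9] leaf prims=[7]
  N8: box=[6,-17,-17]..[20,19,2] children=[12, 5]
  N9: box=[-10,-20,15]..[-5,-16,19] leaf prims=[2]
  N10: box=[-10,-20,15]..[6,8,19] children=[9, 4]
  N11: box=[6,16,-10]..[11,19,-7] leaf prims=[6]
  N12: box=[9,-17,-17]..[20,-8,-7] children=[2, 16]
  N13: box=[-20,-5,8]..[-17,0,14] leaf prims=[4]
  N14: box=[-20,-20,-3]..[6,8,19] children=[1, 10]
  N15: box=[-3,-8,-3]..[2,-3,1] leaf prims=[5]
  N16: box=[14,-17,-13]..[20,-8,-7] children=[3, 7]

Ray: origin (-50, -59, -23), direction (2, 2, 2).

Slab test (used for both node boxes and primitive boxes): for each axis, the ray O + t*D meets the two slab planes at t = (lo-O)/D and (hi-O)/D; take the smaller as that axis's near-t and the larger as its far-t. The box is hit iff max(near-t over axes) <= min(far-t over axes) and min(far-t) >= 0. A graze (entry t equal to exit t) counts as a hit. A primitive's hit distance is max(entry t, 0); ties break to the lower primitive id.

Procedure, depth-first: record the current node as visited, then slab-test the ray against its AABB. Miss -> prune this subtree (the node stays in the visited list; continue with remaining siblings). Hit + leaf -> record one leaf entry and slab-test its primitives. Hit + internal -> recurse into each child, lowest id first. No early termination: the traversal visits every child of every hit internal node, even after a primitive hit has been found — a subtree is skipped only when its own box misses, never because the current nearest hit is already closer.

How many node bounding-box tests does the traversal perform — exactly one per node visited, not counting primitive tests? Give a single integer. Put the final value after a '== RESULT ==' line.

Walk:
N0 x:[15,35] y:[39/2,39] z:[3,21] -> hit [39/2,21], descend [8, 14]
  N8 x:[28,35] y:[21,39] z:[3,25/2] -> miss, prune
  N14 x:[15,28] y:[39/2,67/2] z:[10,21] -> hit [39/2,21], descend [1, 10]
    N1 x:[15,26] y:[51/2,59/2] z:[10,37/2] -> miss, prune
    N10 x:[20,28] y:[39/2,67/2] z:[19,21] -> hit [20,21], descend [4, 9]
      N4 x:[27,28] y:[31,67/2] z:[20,21] -> miss, prune
      N9 x:[20,45/2] y:[39/2,43/2] z:[19,21] -> hit [20,21] leaf, test {P2@t=20}

Visited [0, 8, 14, 1, 10, 4, 9]. Tests: 7 box, 1 leaf. Nearest: P2.

== RESULT ==
7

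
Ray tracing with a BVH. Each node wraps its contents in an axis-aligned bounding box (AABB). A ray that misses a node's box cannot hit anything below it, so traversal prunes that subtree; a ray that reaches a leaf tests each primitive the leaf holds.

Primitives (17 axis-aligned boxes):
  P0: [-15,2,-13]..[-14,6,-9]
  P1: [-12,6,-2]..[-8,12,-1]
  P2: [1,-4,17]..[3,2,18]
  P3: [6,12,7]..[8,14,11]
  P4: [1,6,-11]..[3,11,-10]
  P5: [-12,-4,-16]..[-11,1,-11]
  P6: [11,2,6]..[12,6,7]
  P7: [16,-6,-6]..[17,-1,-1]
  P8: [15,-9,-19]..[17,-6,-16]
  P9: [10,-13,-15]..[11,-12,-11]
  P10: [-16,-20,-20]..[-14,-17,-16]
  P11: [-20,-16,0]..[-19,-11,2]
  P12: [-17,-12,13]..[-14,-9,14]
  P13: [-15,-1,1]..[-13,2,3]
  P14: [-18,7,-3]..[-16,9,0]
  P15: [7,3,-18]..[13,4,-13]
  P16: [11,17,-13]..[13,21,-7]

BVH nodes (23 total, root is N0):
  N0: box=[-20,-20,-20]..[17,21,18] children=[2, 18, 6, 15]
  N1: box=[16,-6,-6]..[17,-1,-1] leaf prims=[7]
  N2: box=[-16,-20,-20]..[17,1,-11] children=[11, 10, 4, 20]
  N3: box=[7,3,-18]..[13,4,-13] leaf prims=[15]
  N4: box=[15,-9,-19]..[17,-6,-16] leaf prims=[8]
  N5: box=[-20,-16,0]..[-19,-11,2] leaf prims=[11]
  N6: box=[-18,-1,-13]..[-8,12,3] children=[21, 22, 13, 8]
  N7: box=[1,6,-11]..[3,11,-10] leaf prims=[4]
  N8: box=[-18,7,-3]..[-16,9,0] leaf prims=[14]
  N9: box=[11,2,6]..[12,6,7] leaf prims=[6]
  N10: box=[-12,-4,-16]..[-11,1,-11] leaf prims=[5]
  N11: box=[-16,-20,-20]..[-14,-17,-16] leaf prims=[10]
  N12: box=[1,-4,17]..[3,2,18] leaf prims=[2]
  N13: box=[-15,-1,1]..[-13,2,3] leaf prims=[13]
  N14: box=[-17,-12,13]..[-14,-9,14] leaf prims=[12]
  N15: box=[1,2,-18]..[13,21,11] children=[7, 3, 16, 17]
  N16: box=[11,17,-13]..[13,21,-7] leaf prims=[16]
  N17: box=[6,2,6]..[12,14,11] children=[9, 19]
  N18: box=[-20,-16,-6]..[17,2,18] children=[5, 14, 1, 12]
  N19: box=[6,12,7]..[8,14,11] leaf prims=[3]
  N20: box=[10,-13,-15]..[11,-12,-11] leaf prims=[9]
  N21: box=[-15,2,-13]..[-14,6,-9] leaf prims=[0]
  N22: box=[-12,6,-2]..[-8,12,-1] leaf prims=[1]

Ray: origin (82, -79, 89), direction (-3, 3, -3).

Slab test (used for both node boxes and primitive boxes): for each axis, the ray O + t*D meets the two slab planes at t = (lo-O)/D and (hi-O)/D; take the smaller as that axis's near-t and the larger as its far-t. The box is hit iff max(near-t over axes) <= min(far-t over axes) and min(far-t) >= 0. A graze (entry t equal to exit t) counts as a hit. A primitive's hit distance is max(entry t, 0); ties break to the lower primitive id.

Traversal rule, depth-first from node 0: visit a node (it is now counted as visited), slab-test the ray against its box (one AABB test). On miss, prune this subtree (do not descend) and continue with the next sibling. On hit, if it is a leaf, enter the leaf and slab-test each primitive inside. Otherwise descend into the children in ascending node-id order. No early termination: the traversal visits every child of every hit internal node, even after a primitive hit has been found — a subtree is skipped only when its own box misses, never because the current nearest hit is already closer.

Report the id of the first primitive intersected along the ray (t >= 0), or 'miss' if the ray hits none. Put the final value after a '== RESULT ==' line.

Walk:
N0 x:[65/3,34] y:[59/3,100/3] z:[71/3,109/3] -> hit [71/3,100/3], descend [2, 6, 15, 18]
  N2 x:[65/3,98/3] y:[59/3,80/3] z:[100/3,109/3] -> miss, prune
  N6 x:[30,100/3] y:[26,91/3] z:[86/3,34] -> hit [30,91/3], descend [8, 13, 21, 22]
    N8 x:[98/3,100/3] y:[86/3,88/3] z:[89/3,92/3] -> miss, prune
    N13 x:[95/3,97/3] y:[26,27] z:[86/3,88/3] -> miss, prune
    N21 x:[32,97/3] y:[27,85/3] z:[98/3,34] -> miss, prune
    N22 x:[30,94/3] y:[85/3,91/3] z:[30,91/3] -> hit [30,91/3] leaf, test {P1@t=30}
  N15 x:[23,27] y:[27,100/3] z:[26,107/3] -> hit [27,27], descend [3, 7, 16, 17]
    N3 x:[23,25] y:[82/3,83/3] z:[34,107/3] -> miss, prune
    N7 x:[79/3,27] y:[85/3,30] z:[33,100/3] -> miss, prune
    N16 x:[23,71/3] y:[32,100/3] z:[32,34] -> miss, prune
    N17 x:[70/3,76/3] y:[27,31] z:[26,83/3] -> miss, prune
  N18 x:[65/3,34] y:[21,27] z:[71/3,95/3] -> hit [71/3,27], descend [1, 5, 12, 14]
    N1 x:[65/3,22] y:[73/3,26] z:[30,95/3] -> miss, prune
    N5 x:[101/3,34] y:[21,68/3] z:[29,89/3] -> miss, prune
    N12 x:[79/3,27] y:[25,27] z:[71/3,24] -> miss, prune
    N14 x:[32,33] y:[67/3,70/3] z:[25,76/3] -> miss, prune

17 AABB tests over nodes [0, 2, 6, 8, 13, 21, 22, 15, 3, 7, 16, 17, 18, 1, 5, 12, 14]; 1 leaf entered; closest P1.

== RESULT ==
1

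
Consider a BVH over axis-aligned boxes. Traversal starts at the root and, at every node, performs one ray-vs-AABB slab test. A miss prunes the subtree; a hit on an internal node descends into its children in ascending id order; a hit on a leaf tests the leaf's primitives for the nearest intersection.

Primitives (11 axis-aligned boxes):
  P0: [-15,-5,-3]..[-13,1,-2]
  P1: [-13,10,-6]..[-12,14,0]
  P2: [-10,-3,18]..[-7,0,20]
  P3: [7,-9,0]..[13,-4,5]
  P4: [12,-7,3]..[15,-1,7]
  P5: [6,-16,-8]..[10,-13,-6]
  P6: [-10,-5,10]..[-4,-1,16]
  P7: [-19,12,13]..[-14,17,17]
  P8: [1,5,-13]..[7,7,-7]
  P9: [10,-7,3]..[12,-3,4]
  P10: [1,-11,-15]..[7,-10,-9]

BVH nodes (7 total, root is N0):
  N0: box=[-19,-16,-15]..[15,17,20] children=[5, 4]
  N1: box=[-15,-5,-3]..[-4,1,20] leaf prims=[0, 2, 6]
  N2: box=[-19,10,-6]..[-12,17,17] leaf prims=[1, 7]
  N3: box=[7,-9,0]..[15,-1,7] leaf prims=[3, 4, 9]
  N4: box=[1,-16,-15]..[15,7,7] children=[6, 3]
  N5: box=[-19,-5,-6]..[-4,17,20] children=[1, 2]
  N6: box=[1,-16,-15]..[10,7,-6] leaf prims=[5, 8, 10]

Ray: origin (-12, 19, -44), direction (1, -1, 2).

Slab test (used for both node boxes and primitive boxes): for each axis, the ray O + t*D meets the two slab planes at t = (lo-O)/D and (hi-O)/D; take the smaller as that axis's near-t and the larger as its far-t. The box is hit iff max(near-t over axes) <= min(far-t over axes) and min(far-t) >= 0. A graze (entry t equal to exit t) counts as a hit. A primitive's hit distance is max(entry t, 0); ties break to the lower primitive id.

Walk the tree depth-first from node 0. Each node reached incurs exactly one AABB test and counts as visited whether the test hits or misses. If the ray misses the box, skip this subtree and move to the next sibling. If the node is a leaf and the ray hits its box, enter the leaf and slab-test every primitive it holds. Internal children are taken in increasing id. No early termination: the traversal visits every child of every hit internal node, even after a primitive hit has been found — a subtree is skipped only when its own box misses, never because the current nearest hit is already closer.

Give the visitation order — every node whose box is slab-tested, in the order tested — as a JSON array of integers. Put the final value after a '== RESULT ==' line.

Walk:
N0 x:[-7,27] y:[2,35] z:[29/2,32] -> hit [29/2,27], descend [4, 5]
  N4 x:[13,27] y:[12,35] z:[29/2,51/2] -> hit [29/2,51/2], descend [3, 6]
    N3 x:[19,27] y:[20,28] z:[22,51/2] -> hit [22,51/2] leaf, test {P3@t=23, P4@t=24, P9@t=47/2}
    N6 x:[13,22] y:[12,35] z:[29/2,19] -> hit [29/2,19] leaf, test {P5(miss), P8(miss), P10(miss)}
  N5 x:[-7,8] y:[2,24] z:[19,32] -> miss, prune

5 AABB tests over nodes [0, 4, 3, 6, 5]; 2 leaves entered; closest P3.

== RESULT ==
[0, 4, 3, 6, 5]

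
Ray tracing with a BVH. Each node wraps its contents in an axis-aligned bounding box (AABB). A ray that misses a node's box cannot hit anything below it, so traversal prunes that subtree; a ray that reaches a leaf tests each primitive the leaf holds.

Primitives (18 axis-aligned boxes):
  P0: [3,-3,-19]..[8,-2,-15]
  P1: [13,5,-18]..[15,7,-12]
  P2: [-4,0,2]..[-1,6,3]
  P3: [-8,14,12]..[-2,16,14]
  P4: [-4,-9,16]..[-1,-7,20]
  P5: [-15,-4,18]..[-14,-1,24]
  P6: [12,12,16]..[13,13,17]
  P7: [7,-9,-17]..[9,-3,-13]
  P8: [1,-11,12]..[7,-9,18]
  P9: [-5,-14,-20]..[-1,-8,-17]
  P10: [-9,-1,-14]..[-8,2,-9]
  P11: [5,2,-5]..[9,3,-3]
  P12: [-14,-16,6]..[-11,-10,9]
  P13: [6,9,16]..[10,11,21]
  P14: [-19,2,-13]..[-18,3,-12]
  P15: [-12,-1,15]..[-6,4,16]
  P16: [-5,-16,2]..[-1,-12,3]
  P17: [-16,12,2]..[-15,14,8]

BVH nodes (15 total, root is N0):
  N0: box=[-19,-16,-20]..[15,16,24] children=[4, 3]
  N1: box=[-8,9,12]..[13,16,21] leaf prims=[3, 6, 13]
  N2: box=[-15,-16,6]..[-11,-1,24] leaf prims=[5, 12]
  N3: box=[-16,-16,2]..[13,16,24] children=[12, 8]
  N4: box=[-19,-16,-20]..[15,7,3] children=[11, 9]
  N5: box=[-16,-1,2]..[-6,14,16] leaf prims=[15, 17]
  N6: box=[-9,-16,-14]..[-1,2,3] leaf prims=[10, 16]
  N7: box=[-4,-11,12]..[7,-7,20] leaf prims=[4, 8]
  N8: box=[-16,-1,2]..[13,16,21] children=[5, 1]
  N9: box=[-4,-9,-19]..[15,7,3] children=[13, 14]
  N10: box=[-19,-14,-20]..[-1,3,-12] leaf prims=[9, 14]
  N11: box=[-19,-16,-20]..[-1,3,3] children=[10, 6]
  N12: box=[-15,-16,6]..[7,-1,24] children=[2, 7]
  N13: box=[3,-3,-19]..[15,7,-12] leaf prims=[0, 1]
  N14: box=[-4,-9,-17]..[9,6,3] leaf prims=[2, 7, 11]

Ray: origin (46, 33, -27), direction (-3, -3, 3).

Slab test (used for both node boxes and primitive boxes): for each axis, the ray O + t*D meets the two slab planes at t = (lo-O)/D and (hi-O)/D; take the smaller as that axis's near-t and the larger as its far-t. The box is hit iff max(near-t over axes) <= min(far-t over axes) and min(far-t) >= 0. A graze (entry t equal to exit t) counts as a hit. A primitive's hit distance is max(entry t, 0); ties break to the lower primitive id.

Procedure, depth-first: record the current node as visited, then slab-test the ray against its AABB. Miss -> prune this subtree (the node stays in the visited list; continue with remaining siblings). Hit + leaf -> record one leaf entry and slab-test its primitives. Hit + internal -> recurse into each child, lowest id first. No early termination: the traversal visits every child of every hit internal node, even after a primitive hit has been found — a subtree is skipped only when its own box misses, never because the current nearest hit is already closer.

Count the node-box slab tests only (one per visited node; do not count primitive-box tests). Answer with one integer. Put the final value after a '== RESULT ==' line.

Trace the traversal:
N0 x:[31/3,65/3] y:[17/3,49/3] z:[7/3,17] -> hit [31/3,49/3], descend [3, 4]
  N3 x:[11,62/3] y:[17/3,49/3] z:[29/3,17] -> hit [11,49/3], descend [8, 12]
    N8 x:[11,62/3] y:[17/3,34/3] z:[29/3,16] -> hit [11,34/3], descend [1, 5]
      N1 x:[11,18] y:[17/3,8] z:[13,16] -> miss, prune
      N5 x:[52/3,62/3] y:[19/3,34/3] z:[29/3,43/3] -> miss, prune
    N12 x:[13,61/3] y:[34/3,49/3] z:[11,17] -> hit [13,49/3], descend [2, 7]
      N2 x:[19,61/3] y:[34/3,49/3] z:[11,17] -> miss, prune
      N7 x:[13,50/3] y:[40/3,44/3] z:[13,47/3] -> hit [40/3,44/3] leaf, test {P4(miss), P8@t=14}
  N4 x:[31/3,65/3] y:[26/3,49/3] z:[7/3,10] -> miss, prune

9 AABB tests over nodes [0, 3, 8, 1, 5, 12, 2, 7, 4]; 1 leaf entered; closest P8.

== RESULT ==
9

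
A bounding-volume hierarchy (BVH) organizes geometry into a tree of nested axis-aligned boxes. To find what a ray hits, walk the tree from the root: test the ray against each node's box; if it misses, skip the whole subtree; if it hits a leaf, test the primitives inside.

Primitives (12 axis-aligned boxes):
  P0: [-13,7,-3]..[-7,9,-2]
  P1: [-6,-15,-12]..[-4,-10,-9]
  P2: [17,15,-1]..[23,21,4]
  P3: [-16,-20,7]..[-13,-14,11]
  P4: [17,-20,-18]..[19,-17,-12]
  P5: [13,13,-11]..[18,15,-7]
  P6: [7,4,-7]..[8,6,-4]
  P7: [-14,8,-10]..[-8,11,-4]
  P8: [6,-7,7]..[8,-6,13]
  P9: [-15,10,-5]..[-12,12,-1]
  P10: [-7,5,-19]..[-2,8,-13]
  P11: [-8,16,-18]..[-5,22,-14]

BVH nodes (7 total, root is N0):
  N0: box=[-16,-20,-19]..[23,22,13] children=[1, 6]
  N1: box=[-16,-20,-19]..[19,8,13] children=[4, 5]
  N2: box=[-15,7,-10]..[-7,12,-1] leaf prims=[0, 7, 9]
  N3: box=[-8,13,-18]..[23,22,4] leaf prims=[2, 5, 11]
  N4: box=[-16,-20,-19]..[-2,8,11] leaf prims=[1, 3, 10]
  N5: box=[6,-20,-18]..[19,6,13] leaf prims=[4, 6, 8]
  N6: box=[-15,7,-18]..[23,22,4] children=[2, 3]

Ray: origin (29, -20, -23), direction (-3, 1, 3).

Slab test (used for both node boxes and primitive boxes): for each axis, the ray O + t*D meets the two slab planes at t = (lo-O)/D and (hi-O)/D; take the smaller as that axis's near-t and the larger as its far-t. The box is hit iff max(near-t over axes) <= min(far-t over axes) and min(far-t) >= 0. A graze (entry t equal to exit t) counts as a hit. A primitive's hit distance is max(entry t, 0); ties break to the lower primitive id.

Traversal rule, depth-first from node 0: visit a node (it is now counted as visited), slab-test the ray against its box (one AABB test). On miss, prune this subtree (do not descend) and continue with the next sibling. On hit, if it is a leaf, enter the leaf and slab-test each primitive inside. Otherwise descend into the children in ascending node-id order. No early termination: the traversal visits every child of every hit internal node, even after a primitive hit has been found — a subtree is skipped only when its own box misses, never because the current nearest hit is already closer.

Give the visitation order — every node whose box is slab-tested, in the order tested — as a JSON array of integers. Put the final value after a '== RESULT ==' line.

Walk:
N0 x:[2,15] y:[0,42] z:[4/3,12] -> hit [2,12], descend [1, 6]
  N1 x:[10/3,15] y:[0,28] z:[4/3,12] -> hit [10/3,12], descend [4, 5]
    N4 x:[31/3,15] y:[0,28] z:[4/3,34/3] -> hit [31/3,34/3] leaf, test {P1(miss), P3(miss), P10(miss)}
    N5 x:[10/3,23/3] y:[0,26] z:[5/3,12] -> hit [10/3,23/3] leaf, test {P4(miss), P6(miss), P8(miss)}
  N6 x:[2,44/3] y:[27,42] z:[5/3,9] -> miss, prune

Summary -> nodes [0, 1, 4, 5, 6]; box-tests=5; leaf-entries=2; first=miss

== RESULT ==
[0, 1, 4, 5, 6]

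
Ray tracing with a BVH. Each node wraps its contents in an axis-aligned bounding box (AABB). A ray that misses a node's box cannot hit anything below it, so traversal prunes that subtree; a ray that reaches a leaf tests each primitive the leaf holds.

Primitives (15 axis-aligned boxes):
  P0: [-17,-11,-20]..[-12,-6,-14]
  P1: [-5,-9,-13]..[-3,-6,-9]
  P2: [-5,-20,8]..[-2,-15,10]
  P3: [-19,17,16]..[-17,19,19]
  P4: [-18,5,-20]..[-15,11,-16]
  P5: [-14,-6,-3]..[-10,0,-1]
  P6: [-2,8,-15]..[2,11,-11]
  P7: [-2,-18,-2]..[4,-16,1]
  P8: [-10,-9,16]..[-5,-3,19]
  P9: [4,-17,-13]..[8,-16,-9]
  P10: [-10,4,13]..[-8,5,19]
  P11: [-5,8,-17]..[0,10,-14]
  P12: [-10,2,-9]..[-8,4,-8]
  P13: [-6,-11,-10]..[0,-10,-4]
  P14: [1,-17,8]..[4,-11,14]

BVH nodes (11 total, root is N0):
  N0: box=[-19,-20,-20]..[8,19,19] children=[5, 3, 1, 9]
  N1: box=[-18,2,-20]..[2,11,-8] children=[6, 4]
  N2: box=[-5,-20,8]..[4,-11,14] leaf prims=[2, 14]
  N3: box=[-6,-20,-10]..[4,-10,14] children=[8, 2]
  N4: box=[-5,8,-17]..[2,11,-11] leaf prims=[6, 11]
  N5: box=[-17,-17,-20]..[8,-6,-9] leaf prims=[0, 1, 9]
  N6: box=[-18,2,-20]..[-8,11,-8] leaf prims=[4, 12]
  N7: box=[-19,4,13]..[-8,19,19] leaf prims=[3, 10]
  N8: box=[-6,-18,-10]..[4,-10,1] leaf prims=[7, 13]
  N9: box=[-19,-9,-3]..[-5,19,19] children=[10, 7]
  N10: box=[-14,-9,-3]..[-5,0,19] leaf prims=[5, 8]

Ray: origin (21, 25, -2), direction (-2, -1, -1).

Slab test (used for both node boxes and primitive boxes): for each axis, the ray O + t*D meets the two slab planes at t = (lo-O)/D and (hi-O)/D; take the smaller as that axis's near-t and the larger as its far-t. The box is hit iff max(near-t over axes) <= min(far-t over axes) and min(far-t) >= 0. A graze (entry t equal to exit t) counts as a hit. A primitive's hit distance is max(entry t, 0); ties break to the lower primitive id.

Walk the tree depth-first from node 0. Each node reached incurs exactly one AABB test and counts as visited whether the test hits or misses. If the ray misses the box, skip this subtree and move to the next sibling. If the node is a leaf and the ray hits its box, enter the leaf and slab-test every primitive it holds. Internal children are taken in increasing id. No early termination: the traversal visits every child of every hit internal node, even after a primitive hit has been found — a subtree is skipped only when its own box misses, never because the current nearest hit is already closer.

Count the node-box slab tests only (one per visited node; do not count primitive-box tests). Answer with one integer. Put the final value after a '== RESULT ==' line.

Trace the traversal:
N0 x:[13/2,20] y:[6,45] z:[-21,18] -> hit [13/2,18], descend [1, 3, 5, 9]
  N1 x:[19/2,39/2] y:[14,23] z:[6,18] -> hit [14,18], descend [4, 6]
    N4 x:[19/2,13] y:[14,17] z:[9,15] -> miss, prune
    N6 x:[29/2,39/2] y:[14,23] z:[6,18] -> hit [29/2,18] leaf, test {P4@t=18, P12(miss)}
  N3 x:[17/2,27/2] y:[35,45] z:[-16,8] -> miss, prune
  N5 x:[13/2,19] y:[31,42] z:[7,18] -> miss, prune
  N9 x:[13,20] y:[6,34] z:[-21,1] -> miss, prune

7 AABB tests over nodes [0, 1, 4, 6, 3, 5, 9]; 1 leaf entered; closest P4.

== RESULT ==
7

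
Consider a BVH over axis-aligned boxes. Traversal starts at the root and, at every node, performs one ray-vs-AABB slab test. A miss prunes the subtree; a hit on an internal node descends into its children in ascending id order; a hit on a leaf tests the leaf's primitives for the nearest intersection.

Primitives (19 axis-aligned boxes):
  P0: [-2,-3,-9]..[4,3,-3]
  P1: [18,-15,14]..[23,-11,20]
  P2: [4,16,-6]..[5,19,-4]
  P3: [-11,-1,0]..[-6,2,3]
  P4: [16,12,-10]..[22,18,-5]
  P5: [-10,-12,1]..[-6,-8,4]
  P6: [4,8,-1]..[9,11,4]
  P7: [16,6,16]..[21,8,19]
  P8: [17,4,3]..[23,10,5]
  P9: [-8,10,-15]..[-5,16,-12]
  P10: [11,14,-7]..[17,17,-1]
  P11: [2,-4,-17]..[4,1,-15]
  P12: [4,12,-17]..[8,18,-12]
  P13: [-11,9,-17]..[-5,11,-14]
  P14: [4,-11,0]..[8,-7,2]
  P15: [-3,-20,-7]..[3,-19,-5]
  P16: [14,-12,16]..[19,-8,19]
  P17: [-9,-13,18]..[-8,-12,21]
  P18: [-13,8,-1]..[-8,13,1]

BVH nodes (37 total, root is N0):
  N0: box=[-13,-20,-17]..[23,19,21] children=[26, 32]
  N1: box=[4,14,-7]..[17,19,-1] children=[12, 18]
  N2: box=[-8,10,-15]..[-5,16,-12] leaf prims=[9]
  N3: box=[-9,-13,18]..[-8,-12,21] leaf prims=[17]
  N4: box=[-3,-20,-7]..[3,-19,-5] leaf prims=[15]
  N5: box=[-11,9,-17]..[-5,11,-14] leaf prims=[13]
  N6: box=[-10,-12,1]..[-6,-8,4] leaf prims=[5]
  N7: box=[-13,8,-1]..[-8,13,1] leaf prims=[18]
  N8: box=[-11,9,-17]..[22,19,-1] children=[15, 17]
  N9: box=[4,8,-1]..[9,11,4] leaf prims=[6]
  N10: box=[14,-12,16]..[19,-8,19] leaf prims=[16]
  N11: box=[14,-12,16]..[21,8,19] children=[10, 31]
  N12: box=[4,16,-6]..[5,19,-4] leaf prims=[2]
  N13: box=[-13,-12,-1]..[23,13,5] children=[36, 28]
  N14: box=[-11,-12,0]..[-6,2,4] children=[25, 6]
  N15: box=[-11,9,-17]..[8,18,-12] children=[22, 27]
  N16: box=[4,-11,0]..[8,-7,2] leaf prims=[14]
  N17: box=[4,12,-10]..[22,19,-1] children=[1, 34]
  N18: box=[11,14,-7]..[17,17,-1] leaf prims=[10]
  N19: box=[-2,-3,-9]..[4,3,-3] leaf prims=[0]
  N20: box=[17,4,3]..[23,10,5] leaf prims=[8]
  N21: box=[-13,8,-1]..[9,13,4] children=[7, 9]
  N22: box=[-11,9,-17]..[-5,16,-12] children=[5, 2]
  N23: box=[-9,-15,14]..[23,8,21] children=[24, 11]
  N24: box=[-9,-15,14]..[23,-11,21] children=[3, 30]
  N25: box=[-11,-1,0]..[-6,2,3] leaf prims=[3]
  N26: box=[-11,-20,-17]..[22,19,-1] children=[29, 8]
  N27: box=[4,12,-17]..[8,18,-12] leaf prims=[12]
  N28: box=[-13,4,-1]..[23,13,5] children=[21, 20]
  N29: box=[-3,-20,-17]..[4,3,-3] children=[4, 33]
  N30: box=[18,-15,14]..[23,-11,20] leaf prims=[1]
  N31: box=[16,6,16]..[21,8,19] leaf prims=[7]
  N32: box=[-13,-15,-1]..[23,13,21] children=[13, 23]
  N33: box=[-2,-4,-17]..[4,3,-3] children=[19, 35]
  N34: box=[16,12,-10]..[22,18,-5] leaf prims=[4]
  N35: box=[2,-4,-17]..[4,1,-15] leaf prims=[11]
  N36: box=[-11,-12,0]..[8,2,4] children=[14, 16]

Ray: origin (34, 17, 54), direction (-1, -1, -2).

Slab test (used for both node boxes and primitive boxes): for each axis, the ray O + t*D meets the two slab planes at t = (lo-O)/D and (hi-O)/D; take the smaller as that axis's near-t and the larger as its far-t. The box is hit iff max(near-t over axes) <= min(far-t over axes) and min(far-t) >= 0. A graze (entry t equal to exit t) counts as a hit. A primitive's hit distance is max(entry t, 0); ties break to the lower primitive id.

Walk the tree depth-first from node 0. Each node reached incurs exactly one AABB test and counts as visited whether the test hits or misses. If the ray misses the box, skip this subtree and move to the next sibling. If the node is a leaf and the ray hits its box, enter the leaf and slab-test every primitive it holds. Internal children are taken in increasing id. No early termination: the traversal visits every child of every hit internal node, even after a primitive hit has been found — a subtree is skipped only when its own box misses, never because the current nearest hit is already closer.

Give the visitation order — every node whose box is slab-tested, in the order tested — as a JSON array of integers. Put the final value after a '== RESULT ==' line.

Traverse from the root:
N0 x:[11,47] y:[-2,37] z:[33/2,71/2] -> hit [33/2,71/2], descend [26, 32]
  N26 x:[12,45] y:[-2,37] z:[55/2,71/2] -> hit [55/2,71/2], descend [8, 29]
    N8 x:[12,45] y:[-2,8] z:[55/2,71/2] -> miss, prune
    N29 x:[30,37] y:[14,37] z:[57/2,71/2] -> hit [30,71/2], descend [4, 33]
      N4 x:[31,37] y:[36,37] z:[59/2,61/2] -> miss, prune
      N33 x:[30,36] y:[14,21] z:[57/2,71/2] -> miss, prune
  N32 x:[11,47] y:[4,32] z:[33/2,55/2] -> hit [33/2,55/2], descend [13, 23]
    N13 x:[11,47] y:[4,29] z:[49/2,55/2] -> hit [49/2,55/2], descend [28, 36]
      N28 x:[11,47] y:[4,13] z:[49/2,55/2] -> miss, prune
      N36 x:[26,45] y:[15,29] z:[25,27] -> hit [26,27], descend [14, 16]
        N14 x:[40,45] y:[15,29] z:[25,27] -> miss, prune
        N16 x:[26,30] y:[24,28] z:[26,27] -> hit [26,27] leaf, test {P14@t=26}
    N23 x:[11,43] y:[9,32] z:[33/2,20] -> hit [33/2,20], descend [11, 24]
      N11 x:[13,20] y:[9,29] z:[35/2,19] -> hit [35/2,19], descend [10, 31]
        N10 x:[15,20] y:[25,29] z:[35/2,19] -> miss, prune
        N31 x:[13,18] y:[9,11] z:[35/2,19] -> miss, prune
      N24 x:[11,43] y:[28,32] z:[33/2,20] -> miss, prune

17 AABB tests over nodes [0, 26, 8, 29, 4, 33, 32, 13, 28, 36, 14, 16, 23, 11, 10, 31, 24]; 1 leaf entered; closest P14.

== RESULT ==
[0, 26, 8, 29, 4, 33, 32, 13, 28, 36, 14, 16, 23, 11, 10, 31, 24]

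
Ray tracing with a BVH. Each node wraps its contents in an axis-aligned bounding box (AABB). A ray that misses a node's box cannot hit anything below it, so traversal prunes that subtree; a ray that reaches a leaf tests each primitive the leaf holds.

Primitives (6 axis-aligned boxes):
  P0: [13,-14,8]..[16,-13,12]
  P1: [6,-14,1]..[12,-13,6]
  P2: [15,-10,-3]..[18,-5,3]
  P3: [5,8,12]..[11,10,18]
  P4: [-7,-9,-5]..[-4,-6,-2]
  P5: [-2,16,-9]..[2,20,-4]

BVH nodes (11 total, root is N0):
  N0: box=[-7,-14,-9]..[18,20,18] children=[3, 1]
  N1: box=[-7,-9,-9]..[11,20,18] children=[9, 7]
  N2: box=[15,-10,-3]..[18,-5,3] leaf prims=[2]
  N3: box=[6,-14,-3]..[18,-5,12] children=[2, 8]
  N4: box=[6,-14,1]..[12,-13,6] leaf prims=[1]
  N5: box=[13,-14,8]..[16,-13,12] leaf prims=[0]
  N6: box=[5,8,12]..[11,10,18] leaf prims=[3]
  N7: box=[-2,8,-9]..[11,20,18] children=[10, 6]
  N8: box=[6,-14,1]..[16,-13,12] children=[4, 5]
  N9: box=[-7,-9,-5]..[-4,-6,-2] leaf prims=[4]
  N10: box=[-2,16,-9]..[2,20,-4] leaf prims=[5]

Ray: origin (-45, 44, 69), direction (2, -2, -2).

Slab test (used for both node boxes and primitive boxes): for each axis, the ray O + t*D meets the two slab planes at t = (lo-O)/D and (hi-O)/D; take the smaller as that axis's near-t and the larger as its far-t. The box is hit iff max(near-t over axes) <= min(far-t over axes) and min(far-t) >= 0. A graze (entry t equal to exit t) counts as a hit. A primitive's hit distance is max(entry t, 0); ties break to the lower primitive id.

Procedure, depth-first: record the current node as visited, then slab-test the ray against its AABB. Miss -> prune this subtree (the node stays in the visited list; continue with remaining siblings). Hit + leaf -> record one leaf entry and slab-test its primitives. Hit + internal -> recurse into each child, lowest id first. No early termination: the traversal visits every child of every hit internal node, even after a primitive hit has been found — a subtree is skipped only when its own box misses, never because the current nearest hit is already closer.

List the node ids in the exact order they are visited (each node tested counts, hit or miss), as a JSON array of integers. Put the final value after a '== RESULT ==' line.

Traverse from the root:
N0 x:[19,63/2] y:[12,29] z:[51/2,39] -> hit [51/2,29], descend [1, 3]
  N1 x:[19,28] y:[12,53/2] z:[51/2,39] -> hit [51/2,53/2], descend [7, 9]
    N7 x:[43/2,28] y:[12,18] z:[51/2,39] -> miss, prune
    N9 x:[19,41/2] y:[25,53/2] z:[71/2,37] -> miss, prune
  N3 x:[51/2,63/2] y:[49/2,29] z:[57/2,36] -> hit [57/2,29], descend [2, 8]
    N2 x:[30,63/2] y:[49/2,27] z:[33,36] -> miss, prune
    N8 x:[51/2,61/2] y:[57/2,29] z:[57/2,34] -> hit [57/2,29], descend [4, 5]
      N4 x:[51/2,57/2] y:[57/2,29] z:[63/2,34] -> miss, prune
      N5 x:[29,61/2] y:[57/2,29] z:[57/2,61/2] -> hit [29,29] leaf, test {P0@t=29}

Visited [0, 1, 7, 9, 3, 2, 8, 4, 5]. Tests: 9 box, 1 leaf. Nearest: P0.

== RESULT ==
[0, 1, 7, 9, 3, 2, 8, 4, 5]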